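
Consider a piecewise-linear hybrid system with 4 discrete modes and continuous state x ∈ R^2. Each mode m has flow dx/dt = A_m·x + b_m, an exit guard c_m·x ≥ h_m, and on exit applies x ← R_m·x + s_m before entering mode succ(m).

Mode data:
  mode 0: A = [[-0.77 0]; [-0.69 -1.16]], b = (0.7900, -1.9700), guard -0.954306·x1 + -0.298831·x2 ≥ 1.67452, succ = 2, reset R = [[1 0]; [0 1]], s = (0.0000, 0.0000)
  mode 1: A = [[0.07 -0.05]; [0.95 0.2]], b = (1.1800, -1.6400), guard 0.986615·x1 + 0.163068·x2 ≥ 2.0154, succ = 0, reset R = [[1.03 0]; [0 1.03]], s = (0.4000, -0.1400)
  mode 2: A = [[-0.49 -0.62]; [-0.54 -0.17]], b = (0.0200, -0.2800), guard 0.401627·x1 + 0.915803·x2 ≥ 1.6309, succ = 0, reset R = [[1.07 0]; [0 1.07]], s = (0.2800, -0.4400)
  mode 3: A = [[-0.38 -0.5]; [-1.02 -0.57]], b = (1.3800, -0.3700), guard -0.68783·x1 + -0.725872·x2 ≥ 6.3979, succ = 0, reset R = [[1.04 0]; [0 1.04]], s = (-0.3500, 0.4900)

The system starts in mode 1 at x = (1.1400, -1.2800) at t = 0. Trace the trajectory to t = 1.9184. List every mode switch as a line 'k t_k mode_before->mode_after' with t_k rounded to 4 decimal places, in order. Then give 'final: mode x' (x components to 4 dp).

1 0.8424 1->0
final: 0 1.7860 -2.6027

Mode 1: guard c·x = 2.0154 hit at Δt = 0.8424 (t = 0.8424), x⁻ = (2.2975, -1.5414) → reset → x⁺ = (2.7664, -1.7277), jump to mode 0
Mode 0: flow for 1.0760 to horizon, guard not reached → x = (1.7860, -2.6027)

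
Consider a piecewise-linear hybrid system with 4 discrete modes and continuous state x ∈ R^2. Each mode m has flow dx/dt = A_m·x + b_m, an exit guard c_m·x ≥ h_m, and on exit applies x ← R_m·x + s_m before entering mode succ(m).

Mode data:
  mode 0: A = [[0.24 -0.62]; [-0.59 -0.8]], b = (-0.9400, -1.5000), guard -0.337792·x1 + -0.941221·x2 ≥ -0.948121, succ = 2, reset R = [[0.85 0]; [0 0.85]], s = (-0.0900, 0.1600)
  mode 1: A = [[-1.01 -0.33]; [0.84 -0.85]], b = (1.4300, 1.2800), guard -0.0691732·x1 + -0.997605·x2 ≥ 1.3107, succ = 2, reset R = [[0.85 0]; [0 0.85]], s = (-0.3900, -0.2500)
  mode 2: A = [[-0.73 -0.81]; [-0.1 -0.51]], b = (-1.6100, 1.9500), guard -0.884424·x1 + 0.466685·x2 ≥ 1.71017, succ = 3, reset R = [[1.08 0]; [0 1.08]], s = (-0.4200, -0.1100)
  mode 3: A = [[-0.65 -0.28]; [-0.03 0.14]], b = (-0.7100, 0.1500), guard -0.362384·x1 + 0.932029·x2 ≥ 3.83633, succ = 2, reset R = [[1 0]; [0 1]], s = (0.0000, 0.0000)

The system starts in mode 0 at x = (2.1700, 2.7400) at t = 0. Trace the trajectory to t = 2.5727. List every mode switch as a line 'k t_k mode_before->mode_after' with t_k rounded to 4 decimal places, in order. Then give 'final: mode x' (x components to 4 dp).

1 0.5915 0->2
2 1.3962 2->3
final: 3 -1.7692 2.3006

Mode 0: guard c·x = -0.9481 hit at Δt = 0.5915 (t = 0.5915), x⁻ = (1.2902, 0.5443) → reset → x⁺ = (1.0067, 0.6226), jump to mode 2
Mode 2: guard c·x = 1.7102 hit at Δt = 0.8047 (t = 1.3962), x⁻ = (-1.0323, 1.7082) → reset → x⁺ = (-1.5349, 1.7349), jump to mode 3
Mode 3: flow for 1.1765 to horizon, guard not reached → x = (-1.7692, 2.3006)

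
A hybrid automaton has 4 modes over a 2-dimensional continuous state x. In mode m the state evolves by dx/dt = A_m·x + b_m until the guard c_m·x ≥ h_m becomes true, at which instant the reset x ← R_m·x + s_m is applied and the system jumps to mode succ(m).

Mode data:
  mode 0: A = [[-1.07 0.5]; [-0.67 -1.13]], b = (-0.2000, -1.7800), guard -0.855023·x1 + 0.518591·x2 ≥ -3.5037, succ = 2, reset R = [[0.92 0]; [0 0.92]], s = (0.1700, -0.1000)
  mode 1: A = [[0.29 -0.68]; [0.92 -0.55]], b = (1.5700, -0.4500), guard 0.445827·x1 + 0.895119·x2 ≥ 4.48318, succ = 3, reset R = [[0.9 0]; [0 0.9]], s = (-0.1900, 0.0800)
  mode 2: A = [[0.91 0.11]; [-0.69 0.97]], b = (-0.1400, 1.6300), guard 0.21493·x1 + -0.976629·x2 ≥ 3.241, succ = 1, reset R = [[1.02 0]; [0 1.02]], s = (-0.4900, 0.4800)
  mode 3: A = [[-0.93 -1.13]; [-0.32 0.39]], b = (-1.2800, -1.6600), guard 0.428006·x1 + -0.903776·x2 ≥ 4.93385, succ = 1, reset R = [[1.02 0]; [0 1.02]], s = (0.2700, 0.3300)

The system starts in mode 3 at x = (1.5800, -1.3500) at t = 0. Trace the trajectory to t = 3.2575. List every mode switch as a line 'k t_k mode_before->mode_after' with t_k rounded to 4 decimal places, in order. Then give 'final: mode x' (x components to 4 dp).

Mode 3: guard c·x = 4.9338 hit at Δt = 0.9682 (t = 0.9682), x⁻ = (2.0235, -4.5009) → reset → x⁺ = (2.3340, -4.2609), jump to mode 1
Mode 1: guard c·x = 4.4832 hit at Δt = 1.1718 (t = 2.1400), x⁻ = (7.0425, 1.5009) → reset → x⁺ = (6.1483, 1.4308), jump to mode 3
Mode 3: flow for 1.1175 to horizon, guard not reached → x = (1.5703, -1.6025)

1 0.9682 3->1
2 2.1400 1->3
final: 3 1.5703 -1.6025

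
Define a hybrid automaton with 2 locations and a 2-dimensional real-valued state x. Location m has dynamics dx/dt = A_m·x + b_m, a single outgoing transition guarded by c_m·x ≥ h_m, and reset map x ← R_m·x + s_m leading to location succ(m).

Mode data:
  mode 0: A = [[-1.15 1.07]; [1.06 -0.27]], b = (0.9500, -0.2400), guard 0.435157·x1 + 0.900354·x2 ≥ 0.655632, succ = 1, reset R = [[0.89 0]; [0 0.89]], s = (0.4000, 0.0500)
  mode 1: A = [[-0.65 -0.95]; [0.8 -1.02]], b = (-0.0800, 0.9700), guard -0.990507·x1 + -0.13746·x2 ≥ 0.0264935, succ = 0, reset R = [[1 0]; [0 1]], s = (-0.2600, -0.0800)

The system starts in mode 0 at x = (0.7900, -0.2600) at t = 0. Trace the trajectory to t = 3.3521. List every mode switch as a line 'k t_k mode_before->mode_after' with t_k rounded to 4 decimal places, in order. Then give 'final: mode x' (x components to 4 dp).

Mode 0: guard c·x = 0.6556 hit at Δt = 0.9729 (t = 0.9729), x⁻ = (0.8652, 0.3100) → reset → x⁺ = (1.1700, 0.3259), jump to mode 1
Mode 1: guard c·x = 0.0265 hit at Δt = 1.1592 (t = 2.1321), x⁻ = (-0.1581, 0.9462) → reset → x⁺ = (-0.4181, 0.8662), jump to mode 0
Mode 0: guard c·x = 0.6556 hit at Δt = 0.2044 (t = 2.3365), x⁻ = (-0.0041, 0.7302) → reset → x⁺ = (0.3964, 0.6998), jump to mode 1
Mode 1: guard c·x = 0.0265 hit at Δt = 0.5901 (t = 2.9266), x⁻ = (-0.1440, 0.8448) → reset → x⁺ = (-0.4040, 0.7648), jump to mode 0
Mode 0: flow for 0.4255 to horizon, guard not reached → x = (0.3017, 0.5814)

1 0.9729 0->1
2 2.1321 1->0
3 2.3365 0->1
4 2.9266 1->0
final: 0 0.3017 0.5814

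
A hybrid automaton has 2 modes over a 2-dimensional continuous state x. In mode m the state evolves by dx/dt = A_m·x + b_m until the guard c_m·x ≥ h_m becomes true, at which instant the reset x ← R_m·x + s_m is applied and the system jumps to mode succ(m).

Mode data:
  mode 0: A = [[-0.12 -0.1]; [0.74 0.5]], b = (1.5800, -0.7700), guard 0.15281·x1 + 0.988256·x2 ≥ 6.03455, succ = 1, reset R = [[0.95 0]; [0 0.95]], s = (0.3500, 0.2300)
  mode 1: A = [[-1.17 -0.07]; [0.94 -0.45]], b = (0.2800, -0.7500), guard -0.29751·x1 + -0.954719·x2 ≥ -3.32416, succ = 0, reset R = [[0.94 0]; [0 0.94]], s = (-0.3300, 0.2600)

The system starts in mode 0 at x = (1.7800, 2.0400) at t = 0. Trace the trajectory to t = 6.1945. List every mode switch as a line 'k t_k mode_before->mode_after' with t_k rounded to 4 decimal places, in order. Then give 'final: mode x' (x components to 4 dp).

1 1.2841 0->1
2 2.8243 1->0
3 4.0468 0->1
4 5.2790 1->0
final: 0 1.0465 4.9595

Mode 0: guard c·x = 6.0346 hit at Δt = 1.2841 (t = 1.2841), x⁻ = (2.9774, 5.6459) → reset → x⁺ = (3.1785, 5.5936), jump to mode 1
Mode 1: guard c·x = -3.3242 hit at Δt = 1.5402 (t = 2.8243), x⁻ = (0.5107, 3.3227) → reset → x⁺ = (0.1500, 3.3833), jump to mode 0
Mode 0: guard c·x = 6.0346 hit at Δt = 1.2225 (t = 4.0468), x⁻ = (1.4209, 5.8866) → reset → x⁺ = (1.6999, 5.8222), jump to mode 1
Mode 1: guard c·x = -3.3242 hit at Δt = 1.2323 (t = 5.2790), x⁻ = (0.3880, 3.3609) → reset → x⁺ = (0.0347, 3.4193), jump to mode 0
Mode 0: flow for 0.9155 to horizon, guard not reached → x = (1.0465, 4.9595)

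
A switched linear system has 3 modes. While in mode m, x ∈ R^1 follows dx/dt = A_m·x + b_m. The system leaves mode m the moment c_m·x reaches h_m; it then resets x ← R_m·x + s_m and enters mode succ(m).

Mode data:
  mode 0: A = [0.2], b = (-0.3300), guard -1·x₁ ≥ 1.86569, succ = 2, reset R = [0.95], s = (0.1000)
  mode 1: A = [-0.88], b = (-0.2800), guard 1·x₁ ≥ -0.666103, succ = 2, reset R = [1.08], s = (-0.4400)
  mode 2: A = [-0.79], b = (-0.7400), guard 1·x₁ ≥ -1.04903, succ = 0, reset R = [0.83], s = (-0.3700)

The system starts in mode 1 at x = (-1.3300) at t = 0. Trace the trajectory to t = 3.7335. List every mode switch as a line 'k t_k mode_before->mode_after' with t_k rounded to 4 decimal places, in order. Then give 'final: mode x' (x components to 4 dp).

Mode 1: guard c·x = -0.6661 hit at Δt = 1.2131 (t = 1.2131), x⁻ = (-0.6661) → reset → x⁺ = (-1.1594), jump to mode 2
Mode 2: guard c·x = -1.0490 hit at Δt = 0.8663 (t = 2.0794), x⁻ = (-1.0490) → reset → x⁺ = (-1.2407), jump to mode 0
Mode 0: guard c·x = 1.8657 hit at Δt = 0.9787 (t = 3.0581), x⁻ = (-1.8657) → reset → x⁺ = (-1.6724), jump to mode 2
Mode 2: flow for 0.6754 to horizon, guard not reached → x = (-1.3682)

1 1.2131 1->2
2 2.0794 2->0
3 3.0581 0->2
final: 2 -1.3682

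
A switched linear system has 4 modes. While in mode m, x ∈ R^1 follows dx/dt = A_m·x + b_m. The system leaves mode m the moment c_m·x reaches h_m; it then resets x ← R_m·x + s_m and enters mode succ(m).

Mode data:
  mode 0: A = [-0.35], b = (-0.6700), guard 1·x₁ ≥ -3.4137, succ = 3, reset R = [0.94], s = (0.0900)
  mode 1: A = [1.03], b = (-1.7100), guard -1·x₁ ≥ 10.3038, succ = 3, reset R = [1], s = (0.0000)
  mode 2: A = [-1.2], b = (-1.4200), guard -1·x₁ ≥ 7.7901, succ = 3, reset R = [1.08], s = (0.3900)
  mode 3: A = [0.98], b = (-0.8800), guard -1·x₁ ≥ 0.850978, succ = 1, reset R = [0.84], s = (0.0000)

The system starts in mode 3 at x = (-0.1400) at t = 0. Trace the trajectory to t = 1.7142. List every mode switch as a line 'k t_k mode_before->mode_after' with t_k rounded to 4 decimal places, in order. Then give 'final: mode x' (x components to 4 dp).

1 0.5324 3->1
final: 1 -6.3624

Mode 3: guard c·x = 0.8510 hit at Δt = 0.5324 (t = 0.5324), x⁻ = (-0.8510) → reset → x⁺ = (-0.7148), jump to mode 1
Mode 1: flow for 1.1818 to horizon, guard not reached → x = (-6.3624)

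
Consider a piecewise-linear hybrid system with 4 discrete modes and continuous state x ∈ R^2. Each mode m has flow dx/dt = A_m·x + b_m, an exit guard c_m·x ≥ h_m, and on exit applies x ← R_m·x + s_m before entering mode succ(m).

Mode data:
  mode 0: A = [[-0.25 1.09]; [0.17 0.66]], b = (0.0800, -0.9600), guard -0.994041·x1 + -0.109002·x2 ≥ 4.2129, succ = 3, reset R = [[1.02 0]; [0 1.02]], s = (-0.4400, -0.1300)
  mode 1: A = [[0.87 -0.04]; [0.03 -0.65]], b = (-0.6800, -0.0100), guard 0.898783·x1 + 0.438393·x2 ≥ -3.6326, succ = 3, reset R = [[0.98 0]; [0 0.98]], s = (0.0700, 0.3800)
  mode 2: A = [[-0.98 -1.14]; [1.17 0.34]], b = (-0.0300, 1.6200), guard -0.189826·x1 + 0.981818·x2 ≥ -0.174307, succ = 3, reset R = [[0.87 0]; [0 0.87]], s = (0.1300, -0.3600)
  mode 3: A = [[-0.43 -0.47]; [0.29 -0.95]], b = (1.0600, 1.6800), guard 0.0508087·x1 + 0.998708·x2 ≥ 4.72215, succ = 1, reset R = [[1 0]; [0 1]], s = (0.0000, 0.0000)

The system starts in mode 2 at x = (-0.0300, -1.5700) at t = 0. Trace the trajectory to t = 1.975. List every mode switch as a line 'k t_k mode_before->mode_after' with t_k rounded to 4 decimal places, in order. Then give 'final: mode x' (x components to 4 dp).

1 0.8423 2->3
final: 3 1.0477 1.2061

Mode 2: guard c·x = -0.1743 hit at Δt = 0.8423 (t = 0.8423), x⁻ = (0.4929, -0.0822) → reset → x⁺ = (0.5588, -0.4315), jump to mode 3
Mode 3: flow for 1.1327 to horizon, guard not reached → x = (1.0477, 1.2061)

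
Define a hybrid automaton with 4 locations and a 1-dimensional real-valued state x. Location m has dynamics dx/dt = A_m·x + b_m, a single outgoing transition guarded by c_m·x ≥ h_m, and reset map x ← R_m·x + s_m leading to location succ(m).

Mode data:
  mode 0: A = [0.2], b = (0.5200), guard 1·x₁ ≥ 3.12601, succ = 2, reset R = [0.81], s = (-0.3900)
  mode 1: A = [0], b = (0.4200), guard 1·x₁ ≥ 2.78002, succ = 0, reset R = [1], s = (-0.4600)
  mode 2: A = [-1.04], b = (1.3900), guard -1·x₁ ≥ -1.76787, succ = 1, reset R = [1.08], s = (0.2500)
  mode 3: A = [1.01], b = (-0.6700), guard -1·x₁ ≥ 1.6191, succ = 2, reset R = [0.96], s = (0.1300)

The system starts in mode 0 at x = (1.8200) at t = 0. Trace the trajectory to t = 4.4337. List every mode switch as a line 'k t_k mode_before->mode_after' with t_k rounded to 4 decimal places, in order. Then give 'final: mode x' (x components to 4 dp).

1 1.2944 0->2
2 1.8950 2->1
3 3.3729 1->0
4 4.1314 0->2
final: 2 1.9248

Mode 0: guard c·x = 3.1260 hit at Δt = 1.2944 (t = 1.2944), x⁻ = (3.1260) → reset → x⁺ = (2.1421), jump to mode 2
Mode 2: guard c·x = -1.7679 hit at Δt = 0.6006 (t = 1.8950), x⁻ = (1.7679) → reset → x⁺ = (2.1593), jump to mode 1
Mode 1: guard c·x = 2.7800 hit at Δt = 1.4779 (t = 3.3729), x⁻ = (2.7800) → reset → x⁺ = (2.3200), jump to mode 0
Mode 0: guard c·x = 3.1260 hit at Δt = 0.7585 (t = 4.1314), x⁻ = (3.1260) → reset → x⁺ = (2.1421), jump to mode 2
Mode 2: flow for 0.3023 to horizon, guard not reached → x = (1.9248)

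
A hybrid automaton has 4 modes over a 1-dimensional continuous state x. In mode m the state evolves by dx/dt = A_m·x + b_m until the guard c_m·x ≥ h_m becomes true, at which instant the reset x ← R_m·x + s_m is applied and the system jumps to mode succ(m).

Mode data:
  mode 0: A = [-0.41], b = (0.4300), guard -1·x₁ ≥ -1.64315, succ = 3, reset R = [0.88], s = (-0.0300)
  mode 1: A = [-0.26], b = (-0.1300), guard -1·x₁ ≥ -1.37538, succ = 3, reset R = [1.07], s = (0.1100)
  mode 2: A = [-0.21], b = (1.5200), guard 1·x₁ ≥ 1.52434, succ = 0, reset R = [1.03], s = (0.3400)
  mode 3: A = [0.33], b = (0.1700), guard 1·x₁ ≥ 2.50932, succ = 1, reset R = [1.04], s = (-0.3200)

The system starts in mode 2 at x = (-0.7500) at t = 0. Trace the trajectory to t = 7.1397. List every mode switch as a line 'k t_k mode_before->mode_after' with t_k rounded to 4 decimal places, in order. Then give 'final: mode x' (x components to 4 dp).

Mode 2: guard c·x = 1.5243 hit at Δt = 1.5956 (t = 1.5956), x⁻ = (1.5243) → reset → x⁺ = (1.9101), jump to mode 0
Mode 0: guard c·x = -1.6432 hit at Δt = 0.9047 (t = 2.5003), x⁻ = (1.6432) → reset → x⁺ = (1.4160), jump to mode 3
Mode 3: guard c·x = 2.5093 hit at Δt = 1.3595 (t = 3.8598), x⁻ = (2.5093) → reset → x⁺ = (2.2897), jump to mode 1
Mode 1: guard c·x = -1.3754 hit at Δt = 1.5274 (t = 5.3872), x⁻ = (1.3754) → reset → x⁺ = (1.5817), jump to mode 3
Mode 3: guard c·x = 2.5093 hit at Δt = 1.1101 (t = 6.4973), x⁻ = (2.5093) → reset → x⁺ = (2.2897), jump to mode 1
Mode 1: flow for 0.6424 to horizon, guard not reached → x = (1.8605)

1 1.5956 2->0
2 2.5003 0->3
3 3.8598 3->1
4 5.3872 1->3
5 6.4973 3->1
final: 1 1.8605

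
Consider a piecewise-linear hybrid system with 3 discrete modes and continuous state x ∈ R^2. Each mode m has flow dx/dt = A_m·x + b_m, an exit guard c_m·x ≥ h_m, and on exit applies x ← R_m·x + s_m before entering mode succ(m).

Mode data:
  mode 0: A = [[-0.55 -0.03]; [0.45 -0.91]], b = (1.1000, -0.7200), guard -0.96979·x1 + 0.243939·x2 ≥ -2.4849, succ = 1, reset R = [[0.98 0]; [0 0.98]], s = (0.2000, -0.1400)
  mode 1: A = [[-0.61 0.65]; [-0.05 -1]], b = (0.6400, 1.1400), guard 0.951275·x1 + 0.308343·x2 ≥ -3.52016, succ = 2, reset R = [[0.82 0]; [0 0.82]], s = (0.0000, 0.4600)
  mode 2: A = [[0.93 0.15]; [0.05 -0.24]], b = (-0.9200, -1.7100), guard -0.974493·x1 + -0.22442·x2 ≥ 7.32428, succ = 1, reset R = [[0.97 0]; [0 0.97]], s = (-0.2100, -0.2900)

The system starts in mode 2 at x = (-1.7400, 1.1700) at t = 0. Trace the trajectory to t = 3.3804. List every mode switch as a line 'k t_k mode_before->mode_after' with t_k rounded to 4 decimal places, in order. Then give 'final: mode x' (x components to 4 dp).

1 1.1981 2->1
2 2.1291 1->2
3 2.8906 2->1
final: 1 -5.2994 -0.0754

Mode 2: guard c·x = 7.3243 hit at Δt = 1.1981 (t = 1.1981), x⁻ = (-7.2590, -1.1160) → reset → x⁺ = (-7.2512, -1.3725), jump to mode 1
Mode 1: guard c·x = -3.5202 hit at Δt = 0.9310 (t = 2.1291), x⁻ = (-3.7999, 0.3066) → reset → x⁺ = (-3.1159, 0.7114), jump to mode 2
Mode 2: guard c·x = 7.3243 hit at Δt = 0.7615 (t = 2.8906), x⁻ = (-7.3381, -0.7726) → reset → x⁺ = (-7.3279, -1.0394), jump to mode 1
Mode 1: flow for 0.4898 to horizon, guard not reached → x = (-5.2994, -0.0754)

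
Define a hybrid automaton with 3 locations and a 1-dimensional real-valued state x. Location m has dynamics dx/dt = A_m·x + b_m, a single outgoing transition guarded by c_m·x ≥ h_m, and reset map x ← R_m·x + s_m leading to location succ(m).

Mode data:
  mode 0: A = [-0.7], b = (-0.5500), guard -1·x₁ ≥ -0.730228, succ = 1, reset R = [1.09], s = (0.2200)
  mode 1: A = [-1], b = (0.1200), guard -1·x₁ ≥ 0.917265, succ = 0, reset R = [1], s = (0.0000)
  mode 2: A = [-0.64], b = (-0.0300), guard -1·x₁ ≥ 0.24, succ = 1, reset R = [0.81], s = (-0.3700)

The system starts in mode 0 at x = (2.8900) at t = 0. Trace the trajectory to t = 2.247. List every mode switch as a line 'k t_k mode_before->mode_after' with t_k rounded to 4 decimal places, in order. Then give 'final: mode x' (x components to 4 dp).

Mode 0: guard c·x = -0.7302 hit at Δt = 1.2653 (t = 1.2653), x⁻ = (0.7302) → reset → x⁺ = (1.0159), jump to mode 1
Mode 1: flow for 0.9817 to horizon, guard not reached → x = (0.4557)

1 1.2653 0->1
final: 1 0.4557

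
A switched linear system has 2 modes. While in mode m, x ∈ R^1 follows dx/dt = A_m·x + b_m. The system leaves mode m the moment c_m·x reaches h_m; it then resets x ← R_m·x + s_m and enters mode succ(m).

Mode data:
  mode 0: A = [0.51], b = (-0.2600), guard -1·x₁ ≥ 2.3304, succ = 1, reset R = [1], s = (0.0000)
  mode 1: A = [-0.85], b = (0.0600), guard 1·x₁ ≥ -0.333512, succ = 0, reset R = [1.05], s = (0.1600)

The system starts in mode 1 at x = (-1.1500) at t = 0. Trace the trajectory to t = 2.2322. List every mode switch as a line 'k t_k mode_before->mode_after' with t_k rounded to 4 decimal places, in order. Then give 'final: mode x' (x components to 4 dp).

Mode 1: guard c·x = -0.3335 hit at Δt = 1.3005 (t = 1.3005), x⁻ = (-0.3335) → reset → x⁺ = (-0.1902), jump to mode 0
Mode 0: flow for 0.9317 to horizon, guard not reached → x = (-0.6160)

1 1.3005 1->0
final: 0 -0.6160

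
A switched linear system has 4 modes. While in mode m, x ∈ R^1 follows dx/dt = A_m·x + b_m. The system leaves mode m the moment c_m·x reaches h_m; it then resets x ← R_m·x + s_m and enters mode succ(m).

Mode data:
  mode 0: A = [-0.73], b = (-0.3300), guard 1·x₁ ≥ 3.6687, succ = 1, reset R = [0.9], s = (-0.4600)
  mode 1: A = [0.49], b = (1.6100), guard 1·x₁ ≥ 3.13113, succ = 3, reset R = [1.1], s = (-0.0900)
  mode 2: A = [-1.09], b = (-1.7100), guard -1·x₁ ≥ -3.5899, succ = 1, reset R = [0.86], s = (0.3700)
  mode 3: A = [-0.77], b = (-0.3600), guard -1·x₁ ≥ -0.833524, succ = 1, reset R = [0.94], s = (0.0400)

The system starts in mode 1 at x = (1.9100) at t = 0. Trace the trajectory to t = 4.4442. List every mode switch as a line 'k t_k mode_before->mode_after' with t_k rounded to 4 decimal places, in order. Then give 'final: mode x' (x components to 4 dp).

1 0.4308 1->3
2 1.8302 3->1
3 2.7398 1->3
4 4.1392 3->1
final: 1 1.4860

Mode 1: guard c·x = 3.1311 hit at Δt = 0.4308 (t = 0.4308), x⁻ = (3.1311) → reset → x⁺ = (3.3542), jump to mode 3
Mode 3: guard c·x = -0.8335 hit at Δt = 1.3994 (t = 1.8302), x⁻ = (0.8335) → reset → x⁺ = (0.8235), jump to mode 1
Mode 1: guard c·x = 3.1311 hit at Δt = 0.9096 (t = 2.7398), x⁻ = (3.1311) → reset → x⁺ = (3.3542), jump to mode 3
Mode 3: guard c·x = -0.8335 hit at Δt = 1.3994 (t = 4.1392), x⁻ = (0.8335) → reset → x⁺ = (0.8235), jump to mode 1
Mode 1: flow for 0.3050 to horizon, guard not reached → x = (1.4860)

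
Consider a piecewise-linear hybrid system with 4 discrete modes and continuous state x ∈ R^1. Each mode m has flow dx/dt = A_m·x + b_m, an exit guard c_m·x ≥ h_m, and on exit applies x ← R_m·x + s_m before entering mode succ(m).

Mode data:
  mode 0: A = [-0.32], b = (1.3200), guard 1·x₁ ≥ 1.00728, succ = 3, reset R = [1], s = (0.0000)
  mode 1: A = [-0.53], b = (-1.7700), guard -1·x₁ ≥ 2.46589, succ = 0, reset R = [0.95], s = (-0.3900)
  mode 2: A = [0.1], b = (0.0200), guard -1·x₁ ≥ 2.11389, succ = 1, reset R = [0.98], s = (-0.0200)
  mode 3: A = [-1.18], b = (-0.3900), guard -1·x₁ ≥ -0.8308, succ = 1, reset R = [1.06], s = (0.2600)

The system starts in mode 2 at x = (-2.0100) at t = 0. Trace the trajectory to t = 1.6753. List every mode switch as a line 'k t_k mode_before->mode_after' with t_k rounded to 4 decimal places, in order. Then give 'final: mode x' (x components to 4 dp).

Mode 2: guard c·x = 2.1139 hit at Δt = 0.5581 (t = 0.5581), x⁻ = (-2.1139) → reset → x⁺ = (-2.0916), jump to mode 1
Mode 1: guard c·x = 2.4659 hit at Δt = 0.6727 (t = 1.2308), x⁻ = (-2.4659) → reset → x⁺ = (-2.7326), jump to mode 0
Mode 0: flow for 0.4445 to horizon, guard not reached → x = (-1.8234)

1 0.5581 2->1
2 1.2308 1->0
final: 0 -1.8234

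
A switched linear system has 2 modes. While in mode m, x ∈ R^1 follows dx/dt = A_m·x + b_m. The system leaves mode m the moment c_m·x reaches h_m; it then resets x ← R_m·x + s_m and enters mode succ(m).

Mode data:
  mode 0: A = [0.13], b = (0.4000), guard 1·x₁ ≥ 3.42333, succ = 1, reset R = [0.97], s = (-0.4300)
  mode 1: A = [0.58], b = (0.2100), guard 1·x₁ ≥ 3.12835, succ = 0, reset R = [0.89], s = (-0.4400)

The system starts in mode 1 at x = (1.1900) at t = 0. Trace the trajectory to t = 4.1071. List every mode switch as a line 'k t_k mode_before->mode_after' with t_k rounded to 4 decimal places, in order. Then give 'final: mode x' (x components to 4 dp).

1 1.3973 1->0
2 2.7937 0->1
3 2.9153 1->0
final: 0 3.2527

Mode 1: guard c·x = 3.1284 hit at Δt = 1.3973 (t = 1.3973), x⁻ = (3.1283) → reset → x⁺ = (2.3442), jump to mode 0
Mode 0: guard c·x = 3.4233 hit at Δt = 1.3964 (t = 2.7937), x⁻ = (3.4233) → reset → x⁺ = (2.8906), jump to mode 1
Mode 1: guard c·x = 3.1284 hit at Δt = 0.1216 (t = 2.9153), x⁻ = (3.1283) → reset → x⁺ = (2.3442), jump to mode 0
Mode 0: flow for 1.1918 to horizon, guard not reached → x = (3.2527)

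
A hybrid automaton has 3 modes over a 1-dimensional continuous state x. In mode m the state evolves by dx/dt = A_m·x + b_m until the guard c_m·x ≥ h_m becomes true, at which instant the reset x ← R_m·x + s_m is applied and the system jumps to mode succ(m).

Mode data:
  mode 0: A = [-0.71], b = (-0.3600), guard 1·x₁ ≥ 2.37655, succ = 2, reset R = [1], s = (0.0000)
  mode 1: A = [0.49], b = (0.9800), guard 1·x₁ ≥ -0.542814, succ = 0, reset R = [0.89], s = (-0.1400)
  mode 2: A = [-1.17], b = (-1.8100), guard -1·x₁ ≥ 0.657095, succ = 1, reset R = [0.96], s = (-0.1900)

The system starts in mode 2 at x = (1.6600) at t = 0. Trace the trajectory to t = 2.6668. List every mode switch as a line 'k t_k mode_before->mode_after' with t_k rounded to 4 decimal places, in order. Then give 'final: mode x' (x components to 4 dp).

Mode 2: guard c·x = 0.6571 hit at Δt = 1.0957 (t = 1.0957), x⁻ = (-0.6571) → reset → x⁺ = (-0.8208), jump to mode 1
Mode 1: guard c·x = -0.5428 hit at Δt = 0.4320 (t = 1.5277), x⁻ = (-0.5428) → reset → x⁺ = (-0.6231), jump to mode 0
Mode 0: flow for 1.1391 to horizon, guard not reached → x = (-0.5587)

1 1.0957 2->1
2 1.5277 1->0
final: 0 -0.5587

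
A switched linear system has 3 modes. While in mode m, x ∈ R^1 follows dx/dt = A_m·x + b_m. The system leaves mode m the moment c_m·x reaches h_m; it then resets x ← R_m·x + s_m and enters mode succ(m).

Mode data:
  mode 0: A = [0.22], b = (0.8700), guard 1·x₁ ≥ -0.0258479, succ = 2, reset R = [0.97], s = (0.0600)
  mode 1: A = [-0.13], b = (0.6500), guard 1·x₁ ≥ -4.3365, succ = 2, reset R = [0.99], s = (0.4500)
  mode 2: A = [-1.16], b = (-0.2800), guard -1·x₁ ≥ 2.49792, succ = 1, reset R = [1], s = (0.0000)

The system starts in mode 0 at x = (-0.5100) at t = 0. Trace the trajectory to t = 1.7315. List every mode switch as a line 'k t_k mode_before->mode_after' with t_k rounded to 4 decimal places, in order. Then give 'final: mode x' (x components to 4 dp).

1 0.5978 0->2
final: 2 -0.1672

Mode 0: guard c·x = -0.0258 hit at Δt = 0.5978 (t = 0.5978), x⁻ = (-0.0258) → reset → x⁺ = (0.0349), jump to mode 2
Mode 2: flow for 1.1337 to horizon, guard not reached → x = (-0.1672)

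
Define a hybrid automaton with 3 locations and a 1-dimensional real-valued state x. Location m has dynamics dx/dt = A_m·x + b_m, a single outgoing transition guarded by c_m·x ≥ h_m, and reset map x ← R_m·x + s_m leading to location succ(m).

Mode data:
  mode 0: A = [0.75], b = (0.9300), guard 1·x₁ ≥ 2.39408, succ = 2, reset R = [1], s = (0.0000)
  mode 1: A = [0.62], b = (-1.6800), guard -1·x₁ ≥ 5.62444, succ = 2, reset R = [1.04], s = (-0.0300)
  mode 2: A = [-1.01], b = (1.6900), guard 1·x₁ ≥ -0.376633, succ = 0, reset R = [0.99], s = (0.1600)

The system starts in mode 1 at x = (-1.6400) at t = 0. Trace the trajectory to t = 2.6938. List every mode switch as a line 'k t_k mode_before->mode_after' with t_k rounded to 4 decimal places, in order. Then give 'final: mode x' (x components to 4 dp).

Mode 1: guard c·x = 5.6244 hit at Δt = 1.0488 (t = 1.0488), x⁻ = (-5.6244) → reset → x⁺ = (-5.8794), jump to mode 2
Mode 2: guard c·x = -0.3766 hit at Δt = 1.2912 (t = 2.3400), x⁻ = (-0.3766) → reset → x⁺ = (-0.2129), jump to mode 0
Mode 0: flow for 0.3538 to horizon, guard not reached → x = (0.0993)

1 1.0488 1->2
2 2.3400 2->0
final: 0 0.0993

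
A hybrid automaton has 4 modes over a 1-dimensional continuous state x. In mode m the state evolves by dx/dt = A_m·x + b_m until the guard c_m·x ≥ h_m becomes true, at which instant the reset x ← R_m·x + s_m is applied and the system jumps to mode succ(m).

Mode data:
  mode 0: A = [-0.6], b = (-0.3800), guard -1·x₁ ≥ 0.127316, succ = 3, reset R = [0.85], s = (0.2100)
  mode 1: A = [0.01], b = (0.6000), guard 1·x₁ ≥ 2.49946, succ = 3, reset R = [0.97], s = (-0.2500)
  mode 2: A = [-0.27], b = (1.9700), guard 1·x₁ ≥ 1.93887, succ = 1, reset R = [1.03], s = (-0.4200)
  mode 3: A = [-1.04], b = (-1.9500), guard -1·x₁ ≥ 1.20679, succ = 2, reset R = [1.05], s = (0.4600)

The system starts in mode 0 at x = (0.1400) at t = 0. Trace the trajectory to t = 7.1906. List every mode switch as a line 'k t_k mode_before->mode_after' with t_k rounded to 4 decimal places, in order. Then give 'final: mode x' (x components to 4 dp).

1 0.7069 0->3
2 1.7498 3->2
3 3.2824 2->1
4 4.7693 1->3
5 6.5017 3->2
final: 2 0.5682

Mode 0: guard c·x = 0.1273 hit at Δt = 0.7069 (t = 0.7069), x⁻ = (-0.1273) → reset → x⁺ = (0.1018), jump to mode 3
Mode 3: guard c·x = 1.2068 hit at Δt = 1.0429 (t = 1.7498), x⁻ = (-1.2068) → reset → x⁺ = (-0.8071), jump to mode 2
Mode 2: guard c·x = 1.9389 hit at Δt = 1.5326 (t = 3.2824), x⁻ = (1.9389) → reset → x⁺ = (1.5770), jump to mode 1
Mode 1: guard c·x = 2.4995 hit at Δt = 1.4869 (t = 4.7693), x⁻ = (2.4995) → reset → x⁺ = (2.1745), jump to mode 3
Mode 3: guard c·x = 1.2068 hit at Δt = 1.7324 (t = 6.5017), x⁻ = (-1.2068) → reset → x⁺ = (-0.8071), jump to mode 2
Mode 2: flow for 0.6889 to horizon, guard not reached → x = (0.5682)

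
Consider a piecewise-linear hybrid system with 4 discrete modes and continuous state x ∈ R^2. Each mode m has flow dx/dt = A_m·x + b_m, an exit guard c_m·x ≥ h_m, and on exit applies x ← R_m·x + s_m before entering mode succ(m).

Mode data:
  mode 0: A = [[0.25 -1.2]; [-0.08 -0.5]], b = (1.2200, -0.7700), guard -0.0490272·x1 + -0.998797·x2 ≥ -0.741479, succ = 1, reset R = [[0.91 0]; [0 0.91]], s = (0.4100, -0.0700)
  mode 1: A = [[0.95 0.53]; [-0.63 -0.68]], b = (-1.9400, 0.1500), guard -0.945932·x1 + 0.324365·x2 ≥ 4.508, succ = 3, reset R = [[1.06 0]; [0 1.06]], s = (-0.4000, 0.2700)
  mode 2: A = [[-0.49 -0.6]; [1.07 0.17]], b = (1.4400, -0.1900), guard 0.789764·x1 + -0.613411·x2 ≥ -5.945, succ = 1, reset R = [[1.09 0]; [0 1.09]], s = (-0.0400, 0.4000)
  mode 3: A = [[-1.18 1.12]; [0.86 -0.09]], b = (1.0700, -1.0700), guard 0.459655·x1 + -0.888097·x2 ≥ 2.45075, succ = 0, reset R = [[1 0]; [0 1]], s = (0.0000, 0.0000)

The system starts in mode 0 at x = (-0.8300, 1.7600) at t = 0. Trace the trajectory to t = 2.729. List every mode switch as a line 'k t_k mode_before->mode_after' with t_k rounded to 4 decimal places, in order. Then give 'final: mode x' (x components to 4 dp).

Mode 0: guard c·x = -0.7415 hit at Δt = 0.7319 (t = 0.7319), x⁻ = (-1.2360, 0.8030) → reset → x⁺ = (-0.7148, 0.6608), jump to mode 1
Mode 1: guard c·x = 4.5080 hit at Δt = 0.9910 (t = 1.7229), x⁻ = (-4.2338, 1.5511) → reset → x⁺ = (-4.8878, 1.9142), jump to mode 3
Mode 3: flow for 1.0061 to horizon, guard not reached → x = (-0.9853, -1.1555)

1 0.7319 0->1
2 1.7229 1->3
final: 3 -0.9853 -1.1555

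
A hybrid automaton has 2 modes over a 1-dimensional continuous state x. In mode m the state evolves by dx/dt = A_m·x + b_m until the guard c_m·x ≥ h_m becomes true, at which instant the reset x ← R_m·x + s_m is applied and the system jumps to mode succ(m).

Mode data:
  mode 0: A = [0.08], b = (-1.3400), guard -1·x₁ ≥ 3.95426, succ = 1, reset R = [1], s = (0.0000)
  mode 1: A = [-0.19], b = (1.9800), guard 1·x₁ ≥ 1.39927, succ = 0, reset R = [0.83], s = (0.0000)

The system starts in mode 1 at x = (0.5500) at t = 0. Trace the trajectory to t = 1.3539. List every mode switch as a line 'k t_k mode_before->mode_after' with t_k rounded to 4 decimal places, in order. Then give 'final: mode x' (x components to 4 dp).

Mode 1: guard c·x = 1.3993 hit at Δt = 0.4735 (t = 0.4735), x⁻ = (1.3993) → reset → x⁺ = (1.1614), jump to mode 0
Mode 0: flow for 0.8804 to horizon, guard not reached → x = (0.0239)

1 0.4735 1->0
final: 0 0.0239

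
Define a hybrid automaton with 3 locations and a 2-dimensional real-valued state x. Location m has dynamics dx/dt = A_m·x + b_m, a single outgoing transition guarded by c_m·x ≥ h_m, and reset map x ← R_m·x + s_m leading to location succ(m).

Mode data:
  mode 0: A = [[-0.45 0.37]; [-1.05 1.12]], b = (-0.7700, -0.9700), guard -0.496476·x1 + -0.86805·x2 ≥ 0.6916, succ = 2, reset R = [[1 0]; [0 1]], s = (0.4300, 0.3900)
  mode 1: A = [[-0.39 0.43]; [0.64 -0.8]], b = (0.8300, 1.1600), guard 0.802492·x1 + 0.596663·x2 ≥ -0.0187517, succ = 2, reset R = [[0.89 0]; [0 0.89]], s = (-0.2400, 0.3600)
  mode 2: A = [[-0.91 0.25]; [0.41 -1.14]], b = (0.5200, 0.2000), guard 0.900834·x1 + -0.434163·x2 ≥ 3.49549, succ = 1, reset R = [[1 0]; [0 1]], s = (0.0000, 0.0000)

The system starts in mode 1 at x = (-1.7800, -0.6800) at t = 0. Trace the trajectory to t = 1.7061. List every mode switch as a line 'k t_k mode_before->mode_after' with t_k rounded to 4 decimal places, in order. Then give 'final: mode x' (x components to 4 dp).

1 1.3762 1->2
final: 2 -0.1491 0.4462

Mode 1: guard c·x = -0.0188 hit at Δt = 1.3762 (t = 1.3762), x⁻ = (-0.2373, 0.2877) → reset → x⁺ = (-0.4512, 0.6161), jump to mode 2
Mode 2: flow for 0.3299 to horizon, guard not reached → x = (-0.1491, 0.4462)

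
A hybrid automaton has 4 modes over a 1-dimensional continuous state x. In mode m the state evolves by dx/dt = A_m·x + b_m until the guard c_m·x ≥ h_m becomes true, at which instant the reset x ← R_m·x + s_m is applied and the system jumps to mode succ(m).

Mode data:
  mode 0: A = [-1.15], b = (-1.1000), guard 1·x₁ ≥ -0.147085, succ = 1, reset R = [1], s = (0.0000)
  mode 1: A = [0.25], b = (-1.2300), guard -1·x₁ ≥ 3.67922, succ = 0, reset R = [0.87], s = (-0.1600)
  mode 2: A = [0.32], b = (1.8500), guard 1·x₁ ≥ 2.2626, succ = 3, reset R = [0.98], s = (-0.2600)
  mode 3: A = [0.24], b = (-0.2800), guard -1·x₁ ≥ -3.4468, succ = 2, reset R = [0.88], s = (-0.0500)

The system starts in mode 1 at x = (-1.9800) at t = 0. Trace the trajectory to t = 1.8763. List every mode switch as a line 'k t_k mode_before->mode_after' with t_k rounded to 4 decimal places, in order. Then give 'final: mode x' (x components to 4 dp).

1 0.8806 1->0
final: 0 -1.7216

Mode 1: guard c·x = 3.6792 hit at Δt = 0.8806 (t = 0.8806), x⁻ = (-3.6792) → reset → x⁺ = (-3.3609), jump to mode 0
Mode 0: flow for 0.9957 to horizon, guard not reached → x = (-1.7216)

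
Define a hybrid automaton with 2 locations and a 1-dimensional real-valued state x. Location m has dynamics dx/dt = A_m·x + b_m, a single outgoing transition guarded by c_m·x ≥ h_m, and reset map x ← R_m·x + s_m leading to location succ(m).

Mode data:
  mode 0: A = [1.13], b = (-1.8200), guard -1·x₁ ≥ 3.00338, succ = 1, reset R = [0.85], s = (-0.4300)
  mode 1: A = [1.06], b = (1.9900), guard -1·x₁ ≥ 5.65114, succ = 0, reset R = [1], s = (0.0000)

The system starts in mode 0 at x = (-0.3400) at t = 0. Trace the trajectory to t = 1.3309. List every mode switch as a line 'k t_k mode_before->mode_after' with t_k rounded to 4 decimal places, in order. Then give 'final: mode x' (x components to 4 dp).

Mode 0: guard c·x = 3.0034 hit at Δt = 0.7619 (t = 0.7619), x⁻ = (-3.0034) → reset → x⁺ = (-2.9829), jump to mode 1
Mode 1: flow for 0.5690 to horizon, guard not reached → x = (-3.8981)

1 0.7619 0->1
final: 1 -3.8981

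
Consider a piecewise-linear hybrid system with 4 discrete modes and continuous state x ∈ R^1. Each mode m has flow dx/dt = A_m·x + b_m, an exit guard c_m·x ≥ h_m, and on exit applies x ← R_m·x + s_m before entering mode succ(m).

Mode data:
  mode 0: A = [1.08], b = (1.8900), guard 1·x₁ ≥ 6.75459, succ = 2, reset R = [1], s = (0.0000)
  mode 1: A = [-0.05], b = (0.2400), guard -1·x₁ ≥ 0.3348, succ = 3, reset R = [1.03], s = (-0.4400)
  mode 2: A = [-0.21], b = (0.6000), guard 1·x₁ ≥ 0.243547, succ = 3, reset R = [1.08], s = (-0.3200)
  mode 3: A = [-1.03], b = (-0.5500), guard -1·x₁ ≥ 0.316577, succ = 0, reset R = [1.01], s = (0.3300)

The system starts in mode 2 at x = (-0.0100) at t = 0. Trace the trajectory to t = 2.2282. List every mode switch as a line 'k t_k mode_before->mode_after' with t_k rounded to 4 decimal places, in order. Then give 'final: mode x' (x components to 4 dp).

Mode 2: guard c·x = 0.2435 hit at Δt = 0.4409 (t = 0.4409), x⁻ = (0.2435) → reset → x⁺ = (-0.0570), jump to mode 3
Mode 3: guard c·x = 0.3166 hit at Δt = 0.7629 (t = 1.2038), x⁻ = (-0.3166) → reset → x⁺ = (0.0103), jump to mode 0
Mode 0: flow for 1.0244 to horizon, guard not reached → x = (3.5718)

1 0.4409 2->3
2 1.2038 3->0
final: 0 3.5718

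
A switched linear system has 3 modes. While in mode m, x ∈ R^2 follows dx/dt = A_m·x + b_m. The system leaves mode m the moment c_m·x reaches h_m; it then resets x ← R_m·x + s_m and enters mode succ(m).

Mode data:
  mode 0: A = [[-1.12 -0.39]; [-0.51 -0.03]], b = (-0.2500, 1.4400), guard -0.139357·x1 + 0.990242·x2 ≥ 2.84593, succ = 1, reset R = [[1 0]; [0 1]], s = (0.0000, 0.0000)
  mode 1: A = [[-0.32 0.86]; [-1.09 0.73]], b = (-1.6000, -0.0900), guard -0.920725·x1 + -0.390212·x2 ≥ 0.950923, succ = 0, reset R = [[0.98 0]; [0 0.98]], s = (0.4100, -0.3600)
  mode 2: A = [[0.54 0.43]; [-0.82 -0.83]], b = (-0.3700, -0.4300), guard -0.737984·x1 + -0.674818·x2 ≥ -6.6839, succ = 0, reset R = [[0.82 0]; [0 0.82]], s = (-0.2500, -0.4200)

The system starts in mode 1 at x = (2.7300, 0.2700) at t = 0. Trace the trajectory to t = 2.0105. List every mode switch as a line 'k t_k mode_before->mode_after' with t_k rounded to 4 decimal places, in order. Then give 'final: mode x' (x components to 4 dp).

Mode 1: guard c·x = 0.9509 hit at Δt = 0.9965 (t = 0.9965), x⁻ = (-0.1666, -2.0439) → reset → x⁺ = (0.2467, -2.3630), jump to mode 0
Mode 0: flow for 1.0140 to horizon, guard not reached → x = (0.2966, -1.0168)

1 0.9965 1->0
final: 0 0.2966 -1.0168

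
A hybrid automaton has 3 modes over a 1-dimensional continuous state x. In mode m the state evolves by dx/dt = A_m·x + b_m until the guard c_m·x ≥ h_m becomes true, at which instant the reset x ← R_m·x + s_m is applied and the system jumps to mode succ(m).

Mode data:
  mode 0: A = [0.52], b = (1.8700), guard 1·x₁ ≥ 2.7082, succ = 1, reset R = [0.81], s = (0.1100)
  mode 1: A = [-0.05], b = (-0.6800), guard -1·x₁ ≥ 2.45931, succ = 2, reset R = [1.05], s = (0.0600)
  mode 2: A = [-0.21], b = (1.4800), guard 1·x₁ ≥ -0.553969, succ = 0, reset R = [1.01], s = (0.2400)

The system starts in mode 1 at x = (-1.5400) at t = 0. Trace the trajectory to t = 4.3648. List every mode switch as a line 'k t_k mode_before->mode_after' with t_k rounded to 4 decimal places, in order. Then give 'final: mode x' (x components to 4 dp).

Mode 1: guard c·x = 2.4593 hit at Δt = 1.5858 (t = 1.5858), x⁻ = (-2.4593) → reset → x⁺ = (-2.5223), jump to mode 2
Mode 2: guard c·x = -0.5540 hit at Δt = 1.0965 (t = 2.6823), x⁻ = (-0.5540) → reset → x⁺ = (-0.3195), jump to mode 0
Mode 0: guard c·x = 2.7082 hit at Δt = 1.2585 (t = 3.9408), x⁻ = (2.7082) → reset → x⁺ = (2.3036), jump to mode 1
Mode 1: flow for 0.4240 to horizon, guard not reached → x = (1.9700)

1 1.5858 1->2
2 2.6823 2->0
3 3.9408 0->1
final: 1 1.9700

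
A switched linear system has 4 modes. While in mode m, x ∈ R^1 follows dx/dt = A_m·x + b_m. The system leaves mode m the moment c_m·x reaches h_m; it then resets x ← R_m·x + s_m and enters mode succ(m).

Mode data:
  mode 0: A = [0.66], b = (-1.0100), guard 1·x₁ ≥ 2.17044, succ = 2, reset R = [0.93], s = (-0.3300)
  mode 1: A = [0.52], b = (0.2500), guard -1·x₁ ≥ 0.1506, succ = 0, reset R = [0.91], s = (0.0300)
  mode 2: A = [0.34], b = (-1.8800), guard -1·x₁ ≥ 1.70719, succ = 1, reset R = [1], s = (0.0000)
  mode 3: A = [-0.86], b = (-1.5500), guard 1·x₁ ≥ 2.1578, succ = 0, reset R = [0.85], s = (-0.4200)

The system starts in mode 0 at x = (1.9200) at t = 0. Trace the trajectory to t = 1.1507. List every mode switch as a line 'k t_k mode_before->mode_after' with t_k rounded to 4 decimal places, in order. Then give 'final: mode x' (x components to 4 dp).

Mode 0: guard c·x = 2.1704 hit at Δt = 0.7520 (t = 0.7520), x⁻ = (2.1704) → reset → x⁺ = (1.6885), jump to mode 2
Mode 2: flow for 0.3987 to horizon, guard not reached → x = (1.1309)

1 0.7520 0->2
final: 2 1.1309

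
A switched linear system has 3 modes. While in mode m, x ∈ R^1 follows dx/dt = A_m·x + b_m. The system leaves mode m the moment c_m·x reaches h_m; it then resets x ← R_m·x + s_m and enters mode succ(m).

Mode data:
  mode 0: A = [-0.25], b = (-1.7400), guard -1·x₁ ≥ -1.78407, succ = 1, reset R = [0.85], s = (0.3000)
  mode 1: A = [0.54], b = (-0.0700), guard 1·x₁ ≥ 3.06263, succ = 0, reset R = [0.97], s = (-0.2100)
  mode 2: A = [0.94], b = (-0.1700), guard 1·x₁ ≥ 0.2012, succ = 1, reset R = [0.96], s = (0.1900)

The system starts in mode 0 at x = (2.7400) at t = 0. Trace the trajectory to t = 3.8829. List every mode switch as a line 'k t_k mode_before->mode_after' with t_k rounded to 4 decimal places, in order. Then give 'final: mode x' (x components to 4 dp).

1 0.4150 0->1
2 1.4394 1->0
3 1.8629 0->1
4 2.8873 1->0
5 3.3109 0->1
final: 1 2.4269

Mode 0: guard c·x = -1.7841 hit at Δt = 0.4150 (t = 0.4150), x⁻ = (1.7841) → reset → x⁺ = (1.8165), jump to mode 1
Mode 1: guard c·x = 3.0626 hit at Δt = 1.0244 (t = 1.4394), x⁻ = (3.0626) → reset → x⁺ = (2.7608), jump to mode 0
Mode 0: guard c·x = -1.7841 hit at Δt = 0.4235 (t = 1.8629), x⁻ = (1.7841) → reset → x⁺ = (1.8165), jump to mode 1
Mode 1: guard c·x = 3.0626 hit at Δt = 1.0244 (t = 2.8873), x⁻ = (3.0626) → reset → x⁺ = (2.7608), jump to mode 0
Mode 0: guard c·x = -1.7841 hit at Δt = 0.4235 (t = 3.3109), x⁻ = (1.7841) → reset → x⁺ = (1.8165), jump to mode 1
Mode 1: flow for 0.5720 to horizon, guard not reached → x = (2.4269)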